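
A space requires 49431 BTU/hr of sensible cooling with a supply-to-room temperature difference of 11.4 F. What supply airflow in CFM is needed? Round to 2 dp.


CFM = 49431 / (1.08 * 11.4) = 4014.86

4014.86 CFM


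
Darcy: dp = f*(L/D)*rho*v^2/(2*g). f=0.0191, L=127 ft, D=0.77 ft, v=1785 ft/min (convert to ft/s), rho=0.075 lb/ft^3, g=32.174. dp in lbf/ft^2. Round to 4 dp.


v_fps = 1785/60 = 29.75 ft/s
dp = 0.0191*(127/0.77)*0.075*29.75^2/(2*32.174) = 3.2497 lbf/ft^2

3.2497 lbf/ft^2


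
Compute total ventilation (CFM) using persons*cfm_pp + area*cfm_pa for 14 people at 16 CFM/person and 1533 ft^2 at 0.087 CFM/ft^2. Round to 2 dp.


Total = 14*16 + 1533*0.087 = 357.37 CFM

357.37 CFM


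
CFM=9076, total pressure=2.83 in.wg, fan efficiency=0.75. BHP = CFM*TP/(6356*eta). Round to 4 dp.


BHP = 9076 * 2.83 / (6356 * 0.75) = 5.3881 hp

5.3881 hp


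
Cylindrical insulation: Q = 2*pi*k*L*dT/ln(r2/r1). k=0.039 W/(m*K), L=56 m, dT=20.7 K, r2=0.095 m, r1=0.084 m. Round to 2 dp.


Q = 2*pi*0.039*56*20.7/ln(0.095/0.084) = 2308.26 W

2308.26 W


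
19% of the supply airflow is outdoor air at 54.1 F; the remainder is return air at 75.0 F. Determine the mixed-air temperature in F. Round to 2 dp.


T_mix = 0.19*54.1 + 0.81*75.0 = 71.03 F

71.03 F


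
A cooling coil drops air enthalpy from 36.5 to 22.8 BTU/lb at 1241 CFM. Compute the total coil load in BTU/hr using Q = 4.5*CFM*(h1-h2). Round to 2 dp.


Q = 4.5 * 1241 * (36.5 - 22.8) = 76507.65 BTU/hr

76507.65 BTU/hr


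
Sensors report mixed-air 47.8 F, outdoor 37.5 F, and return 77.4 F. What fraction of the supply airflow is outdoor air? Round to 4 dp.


frac = (47.8 - 77.4) / (37.5 - 77.4) = 0.7419

0.7419


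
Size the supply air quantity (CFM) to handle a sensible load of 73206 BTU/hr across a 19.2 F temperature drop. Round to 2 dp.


CFM = 73206 / (1.08 * 19.2) = 3530.38

3530.38 CFM


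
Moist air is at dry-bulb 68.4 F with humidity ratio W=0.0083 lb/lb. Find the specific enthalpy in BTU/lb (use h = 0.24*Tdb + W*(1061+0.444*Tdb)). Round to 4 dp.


h = 0.24*68.4 + 0.0083*(1061+0.444*68.4) = 25.4744 BTU/lb

25.4744 BTU/lb


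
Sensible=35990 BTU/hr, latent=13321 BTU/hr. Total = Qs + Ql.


Qt = 35990 + 13321 = 49311 BTU/hr

49311 BTU/hr


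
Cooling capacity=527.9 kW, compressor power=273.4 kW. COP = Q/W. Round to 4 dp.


COP = 527.9 / 273.4 = 1.9309

1.9309


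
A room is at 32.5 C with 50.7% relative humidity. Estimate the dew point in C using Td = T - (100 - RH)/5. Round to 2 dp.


Td = 32.5 - (100-50.7)/5 = 22.64 C

22.64 C


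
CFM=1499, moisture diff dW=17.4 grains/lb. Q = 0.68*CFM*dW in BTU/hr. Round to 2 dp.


Q = 0.68 * 1499 * 17.4 = 17736.17 BTU/hr

17736.17 BTU/hr


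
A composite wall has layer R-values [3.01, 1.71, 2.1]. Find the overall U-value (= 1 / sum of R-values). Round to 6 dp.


R_total = 3.01 + 1.71 + 2.1 = 6.82
U = 1/6.82 = 0.146628

0.146628


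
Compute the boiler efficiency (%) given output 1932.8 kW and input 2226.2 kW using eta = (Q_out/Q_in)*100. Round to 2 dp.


eta = (1932.8/2226.2)*100 = 86.82 %

86.82 %


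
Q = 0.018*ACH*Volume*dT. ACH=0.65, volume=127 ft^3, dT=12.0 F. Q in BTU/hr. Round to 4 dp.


Q = 0.018 * 0.65 * 127 * 12.0 = 17.8308 BTU/hr

17.8308 BTU/hr


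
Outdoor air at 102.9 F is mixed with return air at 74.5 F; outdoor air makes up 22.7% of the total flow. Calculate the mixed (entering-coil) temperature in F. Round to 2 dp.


T_mix = 74.5 + (22.7/100)*(102.9-74.5) = 80.95 F

80.95 F


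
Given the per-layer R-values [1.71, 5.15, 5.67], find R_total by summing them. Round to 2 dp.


R_total = 1.71 + 5.15 + 5.67 = 12.53

12.53


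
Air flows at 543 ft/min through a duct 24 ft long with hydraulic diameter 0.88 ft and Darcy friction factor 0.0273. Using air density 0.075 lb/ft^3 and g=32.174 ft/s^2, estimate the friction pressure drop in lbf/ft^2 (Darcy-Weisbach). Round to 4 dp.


v_fps = 543/60 = 9.05 ft/s
dp = 0.0273*(24/0.88)*0.075*9.05^2/(2*32.174) = 0.0711 lbf/ft^2

0.0711 lbf/ft^2


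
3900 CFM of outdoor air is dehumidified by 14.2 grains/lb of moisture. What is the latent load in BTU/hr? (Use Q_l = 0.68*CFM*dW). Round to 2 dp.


Q = 0.68 * 3900 * 14.2 = 37658.40 BTU/hr

37658.40 BTU/hr


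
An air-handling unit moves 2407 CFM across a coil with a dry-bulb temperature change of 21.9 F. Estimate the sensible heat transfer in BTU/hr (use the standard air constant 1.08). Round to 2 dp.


Q = 1.08 * 2407 * 21.9 = 56930.36 BTU/hr

56930.36 BTU/hr


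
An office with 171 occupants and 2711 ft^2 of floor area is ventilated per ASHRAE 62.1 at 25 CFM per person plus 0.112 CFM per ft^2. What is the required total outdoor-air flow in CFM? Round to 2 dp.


Total = 171*25 + 2711*0.112 = 4578.63 CFM

4578.63 CFM


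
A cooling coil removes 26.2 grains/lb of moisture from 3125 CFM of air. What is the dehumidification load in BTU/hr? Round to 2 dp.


Q = 0.68 * 3125 * 26.2 = 55675.00 BTU/hr

55675.00 BTU/hr


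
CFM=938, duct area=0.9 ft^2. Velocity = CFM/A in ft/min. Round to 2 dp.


V = 938 / 0.9 = 1042.22 ft/min

1042.22 ft/min


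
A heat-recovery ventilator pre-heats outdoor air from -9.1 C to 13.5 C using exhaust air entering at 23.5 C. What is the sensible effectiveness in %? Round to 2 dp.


eff = (13.5-(-9.1))/(23.5-(-9.1))*100 = 69.33 %

69.33 %


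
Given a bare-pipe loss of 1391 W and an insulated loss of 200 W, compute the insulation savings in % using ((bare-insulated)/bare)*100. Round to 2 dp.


Savings = ((1391-200)/1391)*100 = 85.62 %

85.62 %


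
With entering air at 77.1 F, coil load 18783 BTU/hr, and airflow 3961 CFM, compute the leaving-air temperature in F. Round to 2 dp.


dT = 18783/(1.08*3961) = 4.3907
T_leave = 77.1 - 4.3907 = 72.71 F

72.71 F


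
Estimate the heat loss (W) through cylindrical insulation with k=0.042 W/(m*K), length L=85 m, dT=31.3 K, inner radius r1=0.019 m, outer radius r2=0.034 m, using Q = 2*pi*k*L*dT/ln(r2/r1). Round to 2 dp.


Q = 2*pi*0.042*85*31.3/ln(0.034/0.019) = 1206.50 W

1206.50 W


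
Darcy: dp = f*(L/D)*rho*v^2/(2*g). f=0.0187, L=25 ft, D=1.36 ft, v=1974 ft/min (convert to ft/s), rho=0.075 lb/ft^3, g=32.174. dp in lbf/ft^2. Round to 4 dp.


v_fps = 1974/60 = 32.9 ft/s
dp = 0.0187*(25/1.36)*0.075*32.9^2/(2*32.174) = 0.4337 lbf/ft^2

0.4337 lbf/ft^2


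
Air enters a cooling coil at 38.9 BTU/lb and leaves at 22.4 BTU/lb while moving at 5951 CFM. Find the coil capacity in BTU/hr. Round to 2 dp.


Q = 4.5 * 5951 * (38.9 - 22.4) = 441861.75 BTU/hr

441861.75 BTU/hr


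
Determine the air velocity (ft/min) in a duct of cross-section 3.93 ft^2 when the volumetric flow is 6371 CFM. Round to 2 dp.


V = 6371 / 3.93 = 1621.12 ft/min

1621.12 ft/min


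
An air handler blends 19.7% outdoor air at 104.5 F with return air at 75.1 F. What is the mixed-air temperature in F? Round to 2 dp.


T_mix = 75.1 + (19.7/100)*(104.5-75.1) = 80.89 F

80.89 F


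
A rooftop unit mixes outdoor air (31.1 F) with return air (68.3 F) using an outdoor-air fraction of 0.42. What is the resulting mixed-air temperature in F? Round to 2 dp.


T_mix = 0.42*31.1 + 0.58*68.3 = 52.68 F

52.68 F


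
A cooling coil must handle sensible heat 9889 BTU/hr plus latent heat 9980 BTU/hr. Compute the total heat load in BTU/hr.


Qt = 9889 + 9980 = 19869 BTU/hr

19869 BTU/hr


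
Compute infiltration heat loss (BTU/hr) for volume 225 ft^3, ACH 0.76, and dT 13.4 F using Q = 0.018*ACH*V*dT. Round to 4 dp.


Q = 0.018 * 0.76 * 225 * 13.4 = 41.2452 BTU/hr

41.2452 BTU/hr


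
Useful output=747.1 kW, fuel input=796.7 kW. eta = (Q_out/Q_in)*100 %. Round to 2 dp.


eta = (747.1/796.7)*100 = 93.77 %

93.77 %


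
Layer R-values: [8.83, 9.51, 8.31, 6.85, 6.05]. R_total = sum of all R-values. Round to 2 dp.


R_total = 8.83 + 9.51 + 8.31 + 6.85 + 6.05 = 39.55

39.55


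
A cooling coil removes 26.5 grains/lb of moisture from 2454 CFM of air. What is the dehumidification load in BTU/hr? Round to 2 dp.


Q = 0.68 * 2454 * 26.5 = 44221.08 BTU/hr

44221.08 BTU/hr


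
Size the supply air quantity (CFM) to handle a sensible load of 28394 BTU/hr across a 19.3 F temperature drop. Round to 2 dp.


CFM = 28394 / (1.08 * 19.3) = 1362.21

1362.21 CFM


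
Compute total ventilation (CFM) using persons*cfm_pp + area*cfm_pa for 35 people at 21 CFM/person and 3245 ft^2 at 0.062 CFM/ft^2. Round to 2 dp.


Total = 35*21 + 3245*0.062 = 936.19 CFM

936.19 CFM


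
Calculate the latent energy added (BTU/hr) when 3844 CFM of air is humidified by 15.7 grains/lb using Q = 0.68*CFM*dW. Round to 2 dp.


Q = 0.68 * 3844 * 15.7 = 41038.54 BTU/hr

41038.54 BTU/hr


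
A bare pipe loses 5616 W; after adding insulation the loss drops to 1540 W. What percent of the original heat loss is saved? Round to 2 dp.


Savings = ((5616-1540)/5616)*100 = 72.58 %

72.58 %


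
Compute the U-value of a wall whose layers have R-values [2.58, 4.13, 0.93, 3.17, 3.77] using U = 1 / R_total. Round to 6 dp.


R_total = 2.58 + 4.13 + 0.93 + 3.17 + 3.77 = 14.58
U = 1/14.58 = 0.068587

0.068587


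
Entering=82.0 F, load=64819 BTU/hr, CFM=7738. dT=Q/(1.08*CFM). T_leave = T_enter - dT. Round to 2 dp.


dT = 64819/(1.08*7738) = 7.7562
T_leave = 82.0 - 7.7562 = 74.24 F

74.24 F


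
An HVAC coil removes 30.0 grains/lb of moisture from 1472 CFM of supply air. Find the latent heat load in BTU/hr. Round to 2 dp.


Q = 0.68 * 1472 * 30.0 = 30028.80 BTU/hr

30028.80 BTU/hr


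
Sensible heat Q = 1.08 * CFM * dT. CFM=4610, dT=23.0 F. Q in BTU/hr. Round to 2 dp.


Q = 1.08 * 4610 * 23.0 = 114512.40 BTU/hr

114512.40 BTU/hr


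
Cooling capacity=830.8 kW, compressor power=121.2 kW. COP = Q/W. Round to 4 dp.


COP = 830.8 / 121.2 = 6.8548

6.8548


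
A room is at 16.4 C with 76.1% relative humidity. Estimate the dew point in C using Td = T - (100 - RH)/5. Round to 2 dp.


Td = 16.4 - (100-76.1)/5 = 11.62 C

11.62 C


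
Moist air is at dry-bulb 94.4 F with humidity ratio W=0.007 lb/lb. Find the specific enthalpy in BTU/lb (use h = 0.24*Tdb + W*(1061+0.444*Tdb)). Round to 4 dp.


h = 0.24*94.4 + 0.007*(1061+0.444*94.4) = 30.3764 BTU/lb

30.3764 BTU/lb


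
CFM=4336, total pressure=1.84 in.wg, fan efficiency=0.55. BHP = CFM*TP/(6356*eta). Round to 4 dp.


BHP = 4336 * 1.84 / (6356 * 0.55) = 2.2822 hp

2.2822 hp


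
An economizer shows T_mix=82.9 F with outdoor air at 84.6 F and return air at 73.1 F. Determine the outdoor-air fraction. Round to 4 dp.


frac = (82.9 - 73.1) / (84.6 - 73.1) = 0.8522

0.8522


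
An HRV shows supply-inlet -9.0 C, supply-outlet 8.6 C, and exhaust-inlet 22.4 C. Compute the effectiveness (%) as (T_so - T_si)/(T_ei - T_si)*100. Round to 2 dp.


eff = (8.6-(-9.0))/(22.4-(-9.0))*100 = 56.05 %

56.05 %


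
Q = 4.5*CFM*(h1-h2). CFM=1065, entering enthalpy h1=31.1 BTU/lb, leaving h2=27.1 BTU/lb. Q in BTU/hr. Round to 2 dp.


Q = 4.5 * 1065 * (31.1 - 27.1) = 19170.00 BTU/hr

19170.00 BTU/hr


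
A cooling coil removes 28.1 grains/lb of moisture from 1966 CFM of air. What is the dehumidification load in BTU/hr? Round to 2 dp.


Q = 0.68 * 1966 * 28.1 = 37566.33 BTU/hr

37566.33 BTU/hr


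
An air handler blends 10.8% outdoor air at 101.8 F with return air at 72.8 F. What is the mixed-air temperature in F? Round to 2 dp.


T_mix = 72.8 + (10.8/100)*(101.8-72.8) = 75.93 F

75.93 F


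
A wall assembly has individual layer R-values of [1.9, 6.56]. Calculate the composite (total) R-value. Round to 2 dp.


R_total = 1.9 + 6.56 = 8.46

8.46


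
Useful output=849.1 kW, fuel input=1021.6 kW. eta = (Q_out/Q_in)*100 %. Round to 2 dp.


eta = (849.1/1021.6)*100 = 83.11 %

83.11 %


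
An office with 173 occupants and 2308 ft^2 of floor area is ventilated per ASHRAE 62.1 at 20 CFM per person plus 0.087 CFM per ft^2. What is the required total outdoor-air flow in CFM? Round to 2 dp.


Total = 173*20 + 2308*0.087 = 3660.80 CFM

3660.80 CFM


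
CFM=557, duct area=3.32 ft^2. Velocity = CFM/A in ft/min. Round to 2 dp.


V = 557 / 3.32 = 167.77 ft/min

167.77 ft/min


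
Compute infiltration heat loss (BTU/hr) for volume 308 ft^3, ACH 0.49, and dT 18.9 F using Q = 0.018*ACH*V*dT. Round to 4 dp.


Q = 0.018 * 0.49 * 308 * 18.9 = 51.3430 BTU/hr

51.3430 BTU/hr


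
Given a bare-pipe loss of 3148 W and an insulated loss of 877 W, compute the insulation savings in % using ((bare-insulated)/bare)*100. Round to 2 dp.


Savings = ((3148-877)/3148)*100 = 72.14 %

72.14 %


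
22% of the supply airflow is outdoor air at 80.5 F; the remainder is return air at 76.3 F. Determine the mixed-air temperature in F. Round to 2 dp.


T_mix = 0.22*80.5 + 0.78*76.3 = 77.22 F

77.22 F


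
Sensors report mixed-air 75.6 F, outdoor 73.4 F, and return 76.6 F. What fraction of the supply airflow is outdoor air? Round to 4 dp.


frac = (75.6 - 76.6) / (73.4 - 76.6) = 0.3125

0.3125


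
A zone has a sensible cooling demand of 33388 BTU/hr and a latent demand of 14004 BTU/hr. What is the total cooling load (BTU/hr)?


Qt = 33388 + 14004 = 47392 BTU/hr

47392 BTU/hr


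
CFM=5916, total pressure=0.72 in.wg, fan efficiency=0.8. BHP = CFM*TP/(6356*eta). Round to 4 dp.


BHP = 5916 * 0.72 / (6356 * 0.8) = 0.8377 hp

0.8377 hp


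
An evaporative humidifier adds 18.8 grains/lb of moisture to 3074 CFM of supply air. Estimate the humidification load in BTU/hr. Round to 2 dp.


Q = 0.68 * 3074 * 18.8 = 39298.02 BTU/hr

39298.02 BTU/hr


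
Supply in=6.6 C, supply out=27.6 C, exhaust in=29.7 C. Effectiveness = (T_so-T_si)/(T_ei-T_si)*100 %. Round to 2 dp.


eff = (27.6-6.6)/(29.7-6.6)*100 = 90.91 %

90.91 %


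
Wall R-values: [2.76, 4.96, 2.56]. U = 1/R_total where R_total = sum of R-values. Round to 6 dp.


R_total = 2.76 + 4.96 + 2.56 = 10.28
U = 1/10.28 = 0.097276

0.097276


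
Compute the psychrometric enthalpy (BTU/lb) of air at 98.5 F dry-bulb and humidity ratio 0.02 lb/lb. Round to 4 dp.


h = 0.24*98.5 + 0.02*(1061+0.444*98.5) = 45.7347 BTU/lb

45.7347 BTU/lb


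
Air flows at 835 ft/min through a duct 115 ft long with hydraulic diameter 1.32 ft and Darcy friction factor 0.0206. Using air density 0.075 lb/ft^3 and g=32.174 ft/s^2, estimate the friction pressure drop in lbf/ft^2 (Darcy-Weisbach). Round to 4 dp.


v_fps = 835/60 = 13.9167 ft/s
dp = 0.0206*(115/1.32)*0.075*13.9167^2/(2*32.174) = 0.4051 lbf/ft^2

0.4051 lbf/ft^2


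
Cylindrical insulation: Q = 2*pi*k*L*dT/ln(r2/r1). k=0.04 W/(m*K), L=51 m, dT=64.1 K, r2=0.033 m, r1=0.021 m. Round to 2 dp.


Q = 2*pi*0.04*51*64.1/ln(0.033/0.021) = 1817.79 W

1817.79 W


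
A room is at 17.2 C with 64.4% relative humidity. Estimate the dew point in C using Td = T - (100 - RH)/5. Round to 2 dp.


Td = 17.2 - (100-64.4)/5 = 10.08 C

10.08 C


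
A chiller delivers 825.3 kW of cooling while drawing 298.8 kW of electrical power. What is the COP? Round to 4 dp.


COP = 825.3 / 298.8 = 2.7620

2.7620


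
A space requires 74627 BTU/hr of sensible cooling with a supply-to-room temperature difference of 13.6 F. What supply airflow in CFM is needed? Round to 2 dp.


CFM = 74627 / (1.08 * 13.6) = 5080.81

5080.81 CFM


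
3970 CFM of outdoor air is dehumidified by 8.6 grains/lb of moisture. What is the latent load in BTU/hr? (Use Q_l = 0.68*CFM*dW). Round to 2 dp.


Q = 0.68 * 3970 * 8.6 = 23216.56 BTU/hr

23216.56 BTU/hr


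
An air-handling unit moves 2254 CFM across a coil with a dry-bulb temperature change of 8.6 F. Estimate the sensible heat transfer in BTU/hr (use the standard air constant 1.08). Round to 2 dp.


Q = 1.08 * 2254 * 8.6 = 20935.15 BTU/hr

20935.15 BTU/hr


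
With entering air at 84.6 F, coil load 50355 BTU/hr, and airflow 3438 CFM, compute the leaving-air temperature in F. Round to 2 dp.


dT = 50355/(1.08*3438) = 13.5617
T_leave = 84.6 - 13.5617 = 71.04 F

71.04 F


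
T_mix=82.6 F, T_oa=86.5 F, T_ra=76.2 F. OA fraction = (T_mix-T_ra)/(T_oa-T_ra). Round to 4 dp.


frac = (82.6 - 76.2) / (86.5 - 76.2) = 0.6214

0.6214


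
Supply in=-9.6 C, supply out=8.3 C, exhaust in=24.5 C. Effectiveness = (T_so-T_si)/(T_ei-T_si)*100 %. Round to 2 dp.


eff = (8.3-(-9.6))/(24.5-(-9.6))*100 = 52.49 %

52.49 %


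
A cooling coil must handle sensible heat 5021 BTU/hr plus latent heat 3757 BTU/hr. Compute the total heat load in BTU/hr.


Qt = 5021 + 3757 = 8778 BTU/hr

8778 BTU/hr


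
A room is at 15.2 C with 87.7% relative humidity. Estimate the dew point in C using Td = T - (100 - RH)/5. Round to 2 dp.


Td = 15.2 - (100-87.7)/5 = 12.74 C

12.74 C


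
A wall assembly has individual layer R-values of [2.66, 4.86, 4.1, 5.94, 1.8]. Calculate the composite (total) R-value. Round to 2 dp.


R_total = 2.66 + 4.86 + 4.1 + 5.94 + 1.8 = 19.36

19.36


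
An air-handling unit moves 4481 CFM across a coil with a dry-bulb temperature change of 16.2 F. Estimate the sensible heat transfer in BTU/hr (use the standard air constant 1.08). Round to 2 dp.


Q = 1.08 * 4481 * 16.2 = 78399.58 BTU/hr

78399.58 BTU/hr


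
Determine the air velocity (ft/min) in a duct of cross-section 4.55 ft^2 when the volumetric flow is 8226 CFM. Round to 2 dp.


V = 8226 / 4.55 = 1807.91 ft/min

1807.91 ft/min


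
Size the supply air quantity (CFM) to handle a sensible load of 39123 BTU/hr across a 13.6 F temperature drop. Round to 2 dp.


CFM = 39123 / (1.08 * 13.6) = 2663.60

2663.60 CFM


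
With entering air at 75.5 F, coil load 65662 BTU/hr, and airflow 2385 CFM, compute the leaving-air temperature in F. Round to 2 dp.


dT = 65662/(1.08*2385) = 25.4919
T_leave = 75.5 - 25.4919 = 50.01 F

50.01 F


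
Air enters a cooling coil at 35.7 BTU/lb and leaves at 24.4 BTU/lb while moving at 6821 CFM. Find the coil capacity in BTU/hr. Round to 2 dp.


Q = 4.5 * 6821 * (35.7 - 24.4) = 346847.85 BTU/hr

346847.85 BTU/hr


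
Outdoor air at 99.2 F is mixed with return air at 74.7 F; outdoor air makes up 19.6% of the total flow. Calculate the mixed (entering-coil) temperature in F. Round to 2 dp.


T_mix = 74.7 + (19.6/100)*(99.2-74.7) = 79.50 F

79.50 F


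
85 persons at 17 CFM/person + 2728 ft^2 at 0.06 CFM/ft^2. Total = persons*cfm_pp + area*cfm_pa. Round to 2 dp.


Total = 85*17 + 2728*0.06 = 1608.68 CFM

1608.68 CFM


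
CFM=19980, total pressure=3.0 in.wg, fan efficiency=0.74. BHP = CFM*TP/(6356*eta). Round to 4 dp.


BHP = 19980 * 3.0 / (6356 * 0.74) = 12.7439 hp

12.7439 hp


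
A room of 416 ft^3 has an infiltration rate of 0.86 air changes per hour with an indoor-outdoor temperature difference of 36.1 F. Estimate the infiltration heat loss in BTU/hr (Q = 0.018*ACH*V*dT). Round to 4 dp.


Q = 0.018 * 0.86 * 416 * 36.1 = 232.4724 BTU/hr

232.4724 BTU/hr


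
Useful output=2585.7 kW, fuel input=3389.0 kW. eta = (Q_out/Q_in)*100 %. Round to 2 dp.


eta = (2585.7/3389.0)*100 = 76.30 %

76.30 %


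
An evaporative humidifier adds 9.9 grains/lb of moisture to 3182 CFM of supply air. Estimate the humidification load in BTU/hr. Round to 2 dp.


Q = 0.68 * 3182 * 9.9 = 21421.22 BTU/hr

21421.22 BTU/hr


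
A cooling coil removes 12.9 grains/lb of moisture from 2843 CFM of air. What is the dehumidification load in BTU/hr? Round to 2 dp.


Q = 0.68 * 2843 * 12.9 = 24938.80 BTU/hr

24938.80 BTU/hr


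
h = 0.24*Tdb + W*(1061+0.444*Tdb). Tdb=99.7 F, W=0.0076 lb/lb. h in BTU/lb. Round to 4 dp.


h = 0.24*99.7 + 0.0076*(1061+0.444*99.7) = 32.3280 BTU/lb

32.3280 BTU/lb


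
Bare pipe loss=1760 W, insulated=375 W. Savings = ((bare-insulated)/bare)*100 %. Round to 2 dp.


Savings = ((1760-375)/1760)*100 = 78.69 %

78.69 %


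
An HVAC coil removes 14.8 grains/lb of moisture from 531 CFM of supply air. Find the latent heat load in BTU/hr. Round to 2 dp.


Q = 0.68 * 531 * 14.8 = 5343.98 BTU/hr

5343.98 BTU/hr


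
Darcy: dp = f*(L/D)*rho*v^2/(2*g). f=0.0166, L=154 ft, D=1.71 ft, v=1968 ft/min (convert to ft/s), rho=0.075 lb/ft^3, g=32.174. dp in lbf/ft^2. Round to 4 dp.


v_fps = 1968/60 = 32.8 ft/s
dp = 0.0166*(154/1.71)*0.075*32.8^2/(2*32.174) = 1.8746 lbf/ft^2

1.8746 lbf/ft^2


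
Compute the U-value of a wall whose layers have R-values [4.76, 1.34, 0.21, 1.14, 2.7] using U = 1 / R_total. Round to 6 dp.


R_total = 4.76 + 1.34 + 0.21 + 1.14 + 2.7 = 10.15
U = 1/10.15 = 0.098522

0.098522


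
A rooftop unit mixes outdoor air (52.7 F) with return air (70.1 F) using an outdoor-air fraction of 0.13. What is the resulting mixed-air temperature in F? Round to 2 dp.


T_mix = 0.13*52.7 + 0.87*70.1 = 67.84 F

67.84 F


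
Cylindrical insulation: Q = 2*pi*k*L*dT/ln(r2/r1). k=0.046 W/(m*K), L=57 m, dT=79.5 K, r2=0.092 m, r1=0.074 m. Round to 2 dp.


Q = 2*pi*0.046*57*79.5/ln(0.092/0.074) = 6015.54 W

6015.54 W


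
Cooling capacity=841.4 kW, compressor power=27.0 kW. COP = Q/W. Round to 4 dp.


COP = 841.4 / 27.0 = 31.1630

31.1630


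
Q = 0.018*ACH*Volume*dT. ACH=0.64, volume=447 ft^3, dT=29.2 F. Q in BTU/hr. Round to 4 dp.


Q = 0.018 * 0.64 * 447 * 29.2 = 150.3636 BTU/hr

150.3636 BTU/hr


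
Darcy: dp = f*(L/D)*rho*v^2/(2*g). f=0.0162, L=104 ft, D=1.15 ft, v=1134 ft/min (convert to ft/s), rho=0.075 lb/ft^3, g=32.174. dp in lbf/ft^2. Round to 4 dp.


v_fps = 1134/60 = 18.9 ft/s
dp = 0.0162*(104/1.15)*0.075*18.9^2/(2*32.174) = 0.6100 lbf/ft^2

0.6100 lbf/ft^2


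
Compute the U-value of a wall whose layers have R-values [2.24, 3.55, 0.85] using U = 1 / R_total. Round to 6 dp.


R_total = 2.24 + 3.55 + 0.85 = 6.64
U = 1/6.64 = 0.150602

0.150602


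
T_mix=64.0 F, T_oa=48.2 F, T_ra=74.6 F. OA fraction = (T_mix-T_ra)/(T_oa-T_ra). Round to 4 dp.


frac = (64.0 - 74.6) / (48.2 - 74.6) = 0.4015

0.4015


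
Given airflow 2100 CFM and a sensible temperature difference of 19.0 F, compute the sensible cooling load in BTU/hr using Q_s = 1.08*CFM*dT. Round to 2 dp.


Q = 1.08 * 2100 * 19.0 = 43092.00 BTU/hr

43092.00 BTU/hr


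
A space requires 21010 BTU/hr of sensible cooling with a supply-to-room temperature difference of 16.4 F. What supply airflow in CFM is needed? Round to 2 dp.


CFM = 21010 / (1.08 * 16.4) = 1186.20

1186.20 CFM


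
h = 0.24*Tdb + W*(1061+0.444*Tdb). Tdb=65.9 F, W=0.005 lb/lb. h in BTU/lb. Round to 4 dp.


h = 0.24*65.9 + 0.005*(1061+0.444*65.9) = 21.2673 BTU/lb

21.2673 BTU/lb


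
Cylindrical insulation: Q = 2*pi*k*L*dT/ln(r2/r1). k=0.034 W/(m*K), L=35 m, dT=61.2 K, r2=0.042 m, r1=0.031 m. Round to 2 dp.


Q = 2*pi*0.034*35*61.2/ln(0.042/0.031) = 1506.81 W

1506.81 W


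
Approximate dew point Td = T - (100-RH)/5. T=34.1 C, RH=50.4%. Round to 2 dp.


Td = 34.1 - (100-50.4)/5 = 24.18 C

24.18 C


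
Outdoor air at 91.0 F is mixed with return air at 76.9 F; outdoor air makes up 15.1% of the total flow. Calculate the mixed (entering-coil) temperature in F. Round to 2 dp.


T_mix = 76.9 + (15.1/100)*(91.0-76.9) = 79.03 F

79.03 F


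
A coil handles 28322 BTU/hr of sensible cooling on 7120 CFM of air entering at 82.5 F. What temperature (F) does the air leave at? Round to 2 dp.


dT = 28322/(1.08*7120) = 3.6832
T_leave = 82.5 - 3.6832 = 78.82 F

78.82 F


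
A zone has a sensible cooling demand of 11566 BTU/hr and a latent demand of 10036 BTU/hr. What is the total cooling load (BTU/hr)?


Qt = 11566 + 10036 = 21602 BTU/hr

21602 BTU/hr


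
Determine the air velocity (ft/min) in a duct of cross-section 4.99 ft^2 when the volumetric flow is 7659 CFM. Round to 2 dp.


V = 7659 / 4.99 = 1534.87 ft/min

1534.87 ft/min


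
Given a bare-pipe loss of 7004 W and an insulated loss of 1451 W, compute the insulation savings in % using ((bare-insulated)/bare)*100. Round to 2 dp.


Savings = ((7004-1451)/7004)*100 = 79.28 %

79.28 %


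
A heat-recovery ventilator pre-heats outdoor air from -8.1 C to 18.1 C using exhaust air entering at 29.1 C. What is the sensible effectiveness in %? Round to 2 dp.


eff = (18.1-(-8.1))/(29.1-(-8.1))*100 = 70.43 %

70.43 %


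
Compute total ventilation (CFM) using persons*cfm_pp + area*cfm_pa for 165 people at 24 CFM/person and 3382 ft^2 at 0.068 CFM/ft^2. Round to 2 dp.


Total = 165*24 + 3382*0.068 = 4189.98 CFM

4189.98 CFM


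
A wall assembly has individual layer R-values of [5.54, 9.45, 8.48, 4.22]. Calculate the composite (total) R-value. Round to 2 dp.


R_total = 5.54 + 9.45 + 8.48 + 4.22 = 27.69

27.69


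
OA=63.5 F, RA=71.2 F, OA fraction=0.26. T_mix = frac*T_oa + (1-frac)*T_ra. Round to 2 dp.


T_mix = 0.26*63.5 + 0.74*71.2 = 69.20 F

69.20 F


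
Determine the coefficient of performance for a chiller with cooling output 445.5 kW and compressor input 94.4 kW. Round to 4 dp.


COP = 445.5 / 94.4 = 4.7193

4.7193


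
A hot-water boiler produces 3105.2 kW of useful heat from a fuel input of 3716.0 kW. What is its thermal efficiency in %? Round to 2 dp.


eta = (3105.2/3716.0)*100 = 83.56 %

83.56 %


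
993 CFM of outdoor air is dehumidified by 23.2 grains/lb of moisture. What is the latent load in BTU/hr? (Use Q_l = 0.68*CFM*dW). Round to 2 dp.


Q = 0.68 * 993 * 23.2 = 15665.57 BTU/hr

15665.57 BTU/hr


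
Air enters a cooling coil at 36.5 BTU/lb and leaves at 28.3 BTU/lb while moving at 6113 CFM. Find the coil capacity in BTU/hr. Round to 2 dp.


Q = 4.5 * 6113 * (36.5 - 28.3) = 225569.70 BTU/hr

225569.70 BTU/hr


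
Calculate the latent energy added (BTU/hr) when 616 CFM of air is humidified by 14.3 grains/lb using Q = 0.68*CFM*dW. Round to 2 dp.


Q = 0.68 * 616 * 14.3 = 5989.98 BTU/hr

5989.98 BTU/hr


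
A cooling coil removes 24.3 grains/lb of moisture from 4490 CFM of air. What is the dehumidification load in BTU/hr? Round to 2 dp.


Q = 0.68 * 4490 * 24.3 = 74192.76 BTU/hr

74192.76 BTU/hr


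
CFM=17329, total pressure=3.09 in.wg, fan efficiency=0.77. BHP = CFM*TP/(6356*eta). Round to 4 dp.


BHP = 17329 * 3.09 / (6356 * 0.77) = 10.9410 hp

10.9410 hp


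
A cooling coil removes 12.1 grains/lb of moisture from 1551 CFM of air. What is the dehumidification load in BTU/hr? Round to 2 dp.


Q = 0.68 * 1551 * 12.1 = 12761.63 BTU/hr

12761.63 BTU/hr


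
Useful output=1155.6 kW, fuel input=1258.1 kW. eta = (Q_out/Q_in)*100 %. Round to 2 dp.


eta = (1155.6/1258.1)*100 = 91.85 %

91.85 %


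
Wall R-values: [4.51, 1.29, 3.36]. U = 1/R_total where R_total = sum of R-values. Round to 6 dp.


R_total = 4.51 + 1.29 + 3.36 = 9.16
U = 1/9.16 = 0.109170

0.109170


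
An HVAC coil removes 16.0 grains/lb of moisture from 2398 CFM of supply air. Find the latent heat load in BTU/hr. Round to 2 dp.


Q = 0.68 * 2398 * 16.0 = 26090.24 BTU/hr

26090.24 BTU/hr


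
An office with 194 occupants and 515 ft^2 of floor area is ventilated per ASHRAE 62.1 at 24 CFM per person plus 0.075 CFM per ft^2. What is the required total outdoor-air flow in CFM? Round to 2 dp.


Total = 194*24 + 515*0.075 = 4694.63 CFM

4694.63 CFM


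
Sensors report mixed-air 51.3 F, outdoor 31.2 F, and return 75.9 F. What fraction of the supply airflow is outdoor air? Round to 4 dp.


frac = (51.3 - 75.9) / (31.2 - 75.9) = 0.5503

0.5503


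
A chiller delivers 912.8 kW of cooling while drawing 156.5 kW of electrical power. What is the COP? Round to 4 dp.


COP = 912.8 / 156.5 = 5.8326

5.8326


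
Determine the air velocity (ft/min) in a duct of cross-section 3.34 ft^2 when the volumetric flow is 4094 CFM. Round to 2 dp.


V = 4094 / 3.34 = 1225.75 ft/min

1225.75 ft/min


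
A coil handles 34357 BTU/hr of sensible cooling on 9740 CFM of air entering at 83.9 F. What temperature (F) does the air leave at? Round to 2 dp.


dT = 34357/(1.08*9740) = 3.2661
T_leave = 83.9 - 3.2661 = 80.63 F

80.63 F


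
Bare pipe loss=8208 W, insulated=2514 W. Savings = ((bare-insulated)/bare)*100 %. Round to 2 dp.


Savings = ((8208-2514)/8208)*100 = 69.37 %

69.37 %


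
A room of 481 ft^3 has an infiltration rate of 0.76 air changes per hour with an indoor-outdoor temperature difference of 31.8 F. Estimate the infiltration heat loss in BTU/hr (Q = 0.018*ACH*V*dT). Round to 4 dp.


Q = 0.018 * 0.76 * 481 * 31.8 = 209.2465 BTU/hr

209.2465 BTU/hr


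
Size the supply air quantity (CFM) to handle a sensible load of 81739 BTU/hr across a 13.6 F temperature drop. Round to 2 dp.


CFM = 81739 / (1.08 * 13.6) = 5565.02

5565.02 CFM


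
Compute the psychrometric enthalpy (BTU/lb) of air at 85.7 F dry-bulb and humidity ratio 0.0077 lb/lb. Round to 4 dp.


h = 0.24*85.7 + 0.0077*(1061+0.444*85.7) = 29.0307 BTU/lb

29.0307 BTU/lb


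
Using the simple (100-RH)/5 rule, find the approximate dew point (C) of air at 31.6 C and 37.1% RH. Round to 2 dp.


Td = 31.6 - (100-37.1)/5 = 19.02 C

19.02 C


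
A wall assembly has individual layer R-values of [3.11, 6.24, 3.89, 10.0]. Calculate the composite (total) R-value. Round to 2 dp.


R_total = 3.11 + 6.24 + 3.89 + 10.0 = 23.24

23.24


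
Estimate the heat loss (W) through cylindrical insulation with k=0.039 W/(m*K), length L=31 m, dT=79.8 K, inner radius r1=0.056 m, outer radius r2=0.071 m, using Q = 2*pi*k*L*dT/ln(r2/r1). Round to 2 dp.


Q = 2*pi*0.039*31*79.8/ln(0.071/0.056) = 2554.23 W

2554.23 W


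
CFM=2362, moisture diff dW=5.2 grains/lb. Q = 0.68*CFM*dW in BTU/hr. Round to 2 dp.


Q = 0.68 * 2362 * 5.2 = 8352.03 BTU/hr

8352.03 BTU/hr


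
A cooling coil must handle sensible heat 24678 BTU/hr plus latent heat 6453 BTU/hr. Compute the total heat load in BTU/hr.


Qt = 24678 + 6453 = 31131 BTU/hr

31131 BTU/hr


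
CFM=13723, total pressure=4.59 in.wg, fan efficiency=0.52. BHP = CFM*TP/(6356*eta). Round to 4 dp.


BHP = 13723 * 4.59 / (6356 * 0.52) = 19.0579 hp

19.0579 hp


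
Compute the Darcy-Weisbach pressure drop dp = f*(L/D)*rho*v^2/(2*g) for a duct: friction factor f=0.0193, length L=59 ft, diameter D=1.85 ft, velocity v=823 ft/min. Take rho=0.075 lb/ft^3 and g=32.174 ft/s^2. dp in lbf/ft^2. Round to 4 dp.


v_fps = 823/60 = 13.7167 ft/s
dp = 0.0193*(59/1.85)*0.075*13.7167^2/(2*32.174) = 0.1350 lbf/ft^2

0.1350 lbf/ft^2


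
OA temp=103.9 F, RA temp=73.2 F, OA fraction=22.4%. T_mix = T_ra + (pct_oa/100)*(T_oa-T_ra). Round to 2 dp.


T_mix = 73.2 + (22.4/100)*(103.9-73.2) = 80.08 F

80.08 F


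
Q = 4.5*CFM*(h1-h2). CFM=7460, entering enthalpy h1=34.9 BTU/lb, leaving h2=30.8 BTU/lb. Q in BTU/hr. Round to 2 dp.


Q = 4.5 * 7460 * (34.9 - 30.8) = 137637.00 BTU/hr

137637.00 BTU/hr


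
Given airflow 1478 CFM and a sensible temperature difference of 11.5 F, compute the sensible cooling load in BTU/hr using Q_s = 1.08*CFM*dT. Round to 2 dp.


Q = 1.08 * 1478 * 11.5 = 18356.76 BTU/hr

18356.76 BTU/hr


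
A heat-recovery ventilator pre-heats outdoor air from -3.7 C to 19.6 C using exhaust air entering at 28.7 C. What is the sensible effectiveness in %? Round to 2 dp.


eff = (19.6-(-3.7))/(28.7-(-3.7))*100 = 71.91 %

71.91 %


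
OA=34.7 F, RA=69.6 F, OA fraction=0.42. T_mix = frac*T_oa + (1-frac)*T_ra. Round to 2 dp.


T_mix = 0.42*34.7 + 0.58*69.6 = 54.94 F

54.94 F


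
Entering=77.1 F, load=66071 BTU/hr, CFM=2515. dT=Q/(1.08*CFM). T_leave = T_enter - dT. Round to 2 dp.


dT = 66071/(1.08*2515) = 24.3248
T_leave = 77.1 - 24.3248 = 52.78 F

52.78 F


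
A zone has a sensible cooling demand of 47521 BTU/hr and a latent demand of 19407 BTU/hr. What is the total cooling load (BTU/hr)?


Qt = 47521 + 19407 = 66928 BTU/hr

66928 BTU/hr


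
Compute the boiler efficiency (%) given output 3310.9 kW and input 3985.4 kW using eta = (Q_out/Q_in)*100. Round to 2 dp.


eta = (3310.9/3985.4)*100 = 83.08 %

83.08 %


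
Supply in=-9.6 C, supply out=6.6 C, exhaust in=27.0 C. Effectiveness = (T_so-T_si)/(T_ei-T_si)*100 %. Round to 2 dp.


eff = (6.6-(-9.6))/(27.0-(-9.6))*100 = 44.26 %

44.26 %


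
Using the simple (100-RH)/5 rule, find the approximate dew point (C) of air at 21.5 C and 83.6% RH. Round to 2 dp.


Td = 21.5 - (100-83.6)/5 = 18.22 C

18.22 C


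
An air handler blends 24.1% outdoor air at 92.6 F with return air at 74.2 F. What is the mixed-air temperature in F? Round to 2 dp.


T_mix = 74.2 + (24.1/100)*(92.6-74.2) = 78.63 F

78.63 F


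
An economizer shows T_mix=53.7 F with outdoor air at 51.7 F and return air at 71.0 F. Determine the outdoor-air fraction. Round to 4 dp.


frac = (53.7 - 71.0) / (51.7 - 71.0) = 0.8964

0.8964


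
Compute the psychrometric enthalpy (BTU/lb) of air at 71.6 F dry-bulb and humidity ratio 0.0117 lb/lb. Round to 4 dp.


h = 0.24*71.6 + 0.0117*(1061+0.444*71.6) = 29.9696 BTU/lb

29.9696 BTU/lb


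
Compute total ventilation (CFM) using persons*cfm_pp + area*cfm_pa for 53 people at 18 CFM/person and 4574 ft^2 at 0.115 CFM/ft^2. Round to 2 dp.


Total = 53*18 + 4574*0.115 = 1480.01 CFM

1480.01 CFM


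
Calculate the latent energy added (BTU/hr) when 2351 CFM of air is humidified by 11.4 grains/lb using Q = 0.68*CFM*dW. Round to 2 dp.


Q = 0.68 * 2351 * 11.4 = 18224.95 BTU/hr

18224.95 BTU/hr


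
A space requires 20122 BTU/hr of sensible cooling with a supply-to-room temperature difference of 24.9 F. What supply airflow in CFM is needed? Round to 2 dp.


CFM = 20122 / (1.08 * 24.9) = 748.25

748.25 CFM


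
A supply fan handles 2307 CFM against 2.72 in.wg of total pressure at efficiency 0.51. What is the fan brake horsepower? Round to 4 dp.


BHP = 2307 * 2.72 / (6356 * 0.51) = 1.9358 hp

1.9358 hp


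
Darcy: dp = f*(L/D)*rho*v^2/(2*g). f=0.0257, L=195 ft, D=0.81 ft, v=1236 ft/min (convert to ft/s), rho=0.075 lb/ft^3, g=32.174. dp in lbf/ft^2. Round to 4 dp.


v_fps = 1236/60 = 20.6 ft/s
dp = 0.0257*(195/0.81)*0.075*20.6^2/(2*32.174) = 3.0602 lbf/ft^2

3.0602 lbf/ft^2


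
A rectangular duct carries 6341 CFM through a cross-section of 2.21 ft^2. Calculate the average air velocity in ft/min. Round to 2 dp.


V = 6341 / 2.21 = 2869.23 ft/min

2869.23 ft/min


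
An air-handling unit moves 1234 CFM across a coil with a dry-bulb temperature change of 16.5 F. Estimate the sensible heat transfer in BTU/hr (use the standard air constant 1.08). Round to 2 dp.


Q = 1.08 * 1234 * 16.5 = 21989.88 BTU/hr

21989.88 BTU/hr


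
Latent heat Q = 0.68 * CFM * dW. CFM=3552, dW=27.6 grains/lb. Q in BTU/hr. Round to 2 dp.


Q = 0.68 * 3552 * 27.6 = 66663.94 BTU/hr

66663.94 BTU/hr


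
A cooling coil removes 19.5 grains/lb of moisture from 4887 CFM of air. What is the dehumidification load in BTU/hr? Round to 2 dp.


Q = 0.68 * 4887 * 19.5 = 64801.62 BTU/hr

64801.62 BTU/hr


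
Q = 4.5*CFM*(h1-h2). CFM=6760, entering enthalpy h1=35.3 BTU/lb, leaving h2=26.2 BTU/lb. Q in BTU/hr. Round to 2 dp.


Q = 4.5 * 6760 * (35.3 - 26.2) = 276822.00 BTU/hr

276822.00 BTU/hr


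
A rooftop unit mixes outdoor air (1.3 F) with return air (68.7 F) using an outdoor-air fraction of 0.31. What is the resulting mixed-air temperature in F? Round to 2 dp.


T_mix = 0.31*1.3 + 0.69*68.7 = 47.81 F

47.81 F


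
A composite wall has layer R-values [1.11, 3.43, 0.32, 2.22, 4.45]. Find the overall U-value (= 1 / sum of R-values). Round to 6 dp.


R_total = 1.11 + 3.43 + 0.32 + 2.22 + 4.45 = 11.53
U = 1/11.53 = 0.086730

0.086730


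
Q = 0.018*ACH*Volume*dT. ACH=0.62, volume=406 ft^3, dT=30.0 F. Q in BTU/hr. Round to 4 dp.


Q = 0.018 * 0.62 * 406 * 30.0 = 135.9288 BTU/hr

135.9288 BTU/hr


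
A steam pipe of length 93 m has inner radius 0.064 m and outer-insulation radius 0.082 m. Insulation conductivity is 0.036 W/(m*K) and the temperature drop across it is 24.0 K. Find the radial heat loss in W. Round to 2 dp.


Q = 2*pi*0.036*93*24.0/ln(0.082/0.064) = 2037.10 W

2037.10 W


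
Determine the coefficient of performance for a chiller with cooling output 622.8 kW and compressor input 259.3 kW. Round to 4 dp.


COP = 622.8 / 259.3 = 2.4019

2.4019


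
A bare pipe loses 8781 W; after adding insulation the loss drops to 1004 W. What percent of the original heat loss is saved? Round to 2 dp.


Savings = ((8781-1004)/8781)*100 = 88.57 %

88.57 %


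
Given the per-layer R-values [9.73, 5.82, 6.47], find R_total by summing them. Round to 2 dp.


R_total = 9.73 + 5.82 + 6.47 = 22.02

22.02


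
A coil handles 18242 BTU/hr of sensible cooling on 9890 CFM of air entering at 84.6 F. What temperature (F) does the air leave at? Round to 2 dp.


dT = 18242/(1.08*9890) = 1.7079
T_leave = 84.6 - 1.7079 = 82.89 F

82.89 F


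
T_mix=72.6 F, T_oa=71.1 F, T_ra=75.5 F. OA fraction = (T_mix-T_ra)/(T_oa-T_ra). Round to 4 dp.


frac = (72.6 - 75.5) / (71.1 - 75.5) = 0.6591

0.6591


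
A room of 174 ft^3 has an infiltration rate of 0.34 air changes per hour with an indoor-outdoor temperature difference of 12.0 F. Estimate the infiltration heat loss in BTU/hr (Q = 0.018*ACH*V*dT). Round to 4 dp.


Q = 0.018 * 0.34 * 174 * 12.0 = 12.7786 BTU/hr

12.7786 BTU/hr


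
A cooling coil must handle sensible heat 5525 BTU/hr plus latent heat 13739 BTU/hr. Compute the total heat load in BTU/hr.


Qt = 5525 + 13739 = 19264 BTU/hr

19264 BTU/hr


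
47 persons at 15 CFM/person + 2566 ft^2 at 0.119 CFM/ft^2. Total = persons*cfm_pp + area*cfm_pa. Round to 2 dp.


Total = 47*15 + 2566*0.119 = 1010.35 CFM

1010.35 CFM


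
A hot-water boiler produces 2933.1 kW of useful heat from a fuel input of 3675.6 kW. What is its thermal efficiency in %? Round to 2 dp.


eta = (2933.1/3675.6)*100 = 79.80 %

79.80 %


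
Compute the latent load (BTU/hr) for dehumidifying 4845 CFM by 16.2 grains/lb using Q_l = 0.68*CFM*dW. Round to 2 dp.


Q = 0.68 * 4845 * 16.2 = 53372.52 BTU/hr

53372.52 BTU/hr


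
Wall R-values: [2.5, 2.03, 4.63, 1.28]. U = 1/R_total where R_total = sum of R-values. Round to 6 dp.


R_total = 2.5 + 2.03 + 4.63 + 1.28 = 10.44
U = 1/10.44 = 0.095785

0.095785


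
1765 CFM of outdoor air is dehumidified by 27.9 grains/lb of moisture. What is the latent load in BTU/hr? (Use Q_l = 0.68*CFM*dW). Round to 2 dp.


Q = 0.68 * 1765 * 27.9 = 33485.58 BTU/hr

33485.58 BTU/hr


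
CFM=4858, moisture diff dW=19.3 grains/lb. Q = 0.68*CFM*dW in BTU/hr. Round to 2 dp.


Q = 0.68 * 4858 * 19.3 = 63756.39 BTU/hr

63756.39 BTU/hr


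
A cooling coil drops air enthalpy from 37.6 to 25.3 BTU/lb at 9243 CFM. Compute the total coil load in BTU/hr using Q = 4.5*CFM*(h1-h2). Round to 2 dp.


Q = 4.5 * 9243 * (37.6 - 25.3) = 511600.05 BTU/hr

511600.05 BTU/hr


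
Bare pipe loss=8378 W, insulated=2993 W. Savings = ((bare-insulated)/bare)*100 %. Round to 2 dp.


Savings = ((8378-2993)/8378)*100 = 64.28 %

64.28 %


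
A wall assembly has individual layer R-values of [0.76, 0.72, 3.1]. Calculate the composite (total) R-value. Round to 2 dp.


R_total = 0.76 + 0.72 + 3.1 = 4.58

4.58


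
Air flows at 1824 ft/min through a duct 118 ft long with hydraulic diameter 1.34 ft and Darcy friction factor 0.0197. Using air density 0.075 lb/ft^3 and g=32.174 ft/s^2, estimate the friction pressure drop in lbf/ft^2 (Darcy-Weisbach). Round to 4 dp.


v_fps = 1824/60 = 30.4 ft/s
dp = 0.0197*(118/1.34)*0.075*30.4^2/(2*32.174) = 1.8686 lbf/ft^2

1.8686 lbf/ft^2


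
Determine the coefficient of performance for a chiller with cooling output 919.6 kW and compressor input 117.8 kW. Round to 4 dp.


COP = 919.6 / 117.8 = 7.8065

7.8065


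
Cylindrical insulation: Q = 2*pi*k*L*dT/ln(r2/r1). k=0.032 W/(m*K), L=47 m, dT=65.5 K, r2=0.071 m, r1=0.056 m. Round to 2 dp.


Q = 2*pi*0.032*47*65.5/ln(0.071/0.056) = 2608.07 W

2608.07 W
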